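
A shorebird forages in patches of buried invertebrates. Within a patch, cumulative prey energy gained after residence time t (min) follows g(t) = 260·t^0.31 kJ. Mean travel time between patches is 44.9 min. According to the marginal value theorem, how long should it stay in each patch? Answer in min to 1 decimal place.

Maximise g(t)/(T+t): set derivative to zero → g'(t)(T+t) = g(t).
g'(t) = 0.31·260·t^-0.69. Setting 0.31·260·t^-0.69 = 260·t^0.31/(44.9+t) gives 0.31(44.9+t) = t, so 0.69·t = 0.31×44.9.
t* = 0.31×44.9/0.69 = 20.17 min.

20.2 min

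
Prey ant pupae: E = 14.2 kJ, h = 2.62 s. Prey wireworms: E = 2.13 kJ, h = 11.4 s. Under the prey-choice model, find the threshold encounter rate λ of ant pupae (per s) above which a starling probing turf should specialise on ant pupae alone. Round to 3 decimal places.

0.014 per s

The zero-one rule: include wireworms iff E₂/h₂ > λE₁/(1+λh₁). Equality gives the switch point.
λE₁h₂ = E₂ + λE₂h₁ ⇒ λ = E₂/(E₁h₂ − E₂h₁) = 2.13/(161.9 − 5.581) = 0.01363 per s.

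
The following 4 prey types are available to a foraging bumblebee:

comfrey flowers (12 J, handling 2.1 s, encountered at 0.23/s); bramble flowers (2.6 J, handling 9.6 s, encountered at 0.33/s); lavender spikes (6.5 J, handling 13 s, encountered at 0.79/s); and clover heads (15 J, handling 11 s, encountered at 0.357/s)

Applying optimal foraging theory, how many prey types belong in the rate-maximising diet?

1

Profitabilities (E/h, J/s): comfrey flowers 5.71, clover heads 1.36, lavender spikes 0.5, bramble flowers 0.271. Add prey in this order while the next type's profitability exceeds the intake rate on those already taken.
Rate on top 1: 1.861. clover heads: 1.36 < 1.861 → exclude; stop.
Optimal diet: comfrey flowers — 1 of 4 types.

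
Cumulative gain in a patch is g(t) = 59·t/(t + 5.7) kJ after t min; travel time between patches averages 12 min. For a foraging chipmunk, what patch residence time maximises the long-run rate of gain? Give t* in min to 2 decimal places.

Optimal t* satisfies g'(t*) = g(t*)/(T + t*).
g'(t) = 59·5.7/(t + 5.7)². Setting 59·5.7/(t+5.7)² = 59t/[(t+5.7)(12+t)] gives 5.7(12+t) = t(t+5.7), so t² = 5.7×12 = 68.4.
t* = √68.4 = 8.27 min.

8.27 min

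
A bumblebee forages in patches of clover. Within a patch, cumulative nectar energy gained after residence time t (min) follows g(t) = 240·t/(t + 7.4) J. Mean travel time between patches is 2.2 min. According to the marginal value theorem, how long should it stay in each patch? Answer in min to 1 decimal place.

Maximise g(t)/(T+t): set derivative to zero → g'(t)(T+t) = g(t).
g'(t) = 240·7.4/(t + 7.4)². Setting 240·7.4/(t+7.4)² = 240t/[(t+7.4)(2.2+t)] gives 7.4(2.2+t) = t(t+7.4), so t² = 7.4×2.2 = 16.28.
t* = √16.28 = 4.035 min.

4.0 min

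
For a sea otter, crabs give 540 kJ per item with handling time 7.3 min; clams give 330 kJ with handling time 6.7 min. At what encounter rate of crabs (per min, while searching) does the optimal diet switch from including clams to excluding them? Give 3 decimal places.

0.273 per min

At the threshold, the rate on crabs alone equals the profitability of clams: λ·540/(1 + λ·7.3) = 330/6.7 = 49.25.
Rearranging, λ(540 − 49.25×7.3) = 49.25, so λ = 49.25/180.4 = 0.273 per min.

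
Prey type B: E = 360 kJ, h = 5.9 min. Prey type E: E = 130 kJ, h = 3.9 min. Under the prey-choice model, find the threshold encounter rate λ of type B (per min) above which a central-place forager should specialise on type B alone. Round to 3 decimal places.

At the threshold, the rate on type B alone equals the profitability of type E: λ·360/(1 + λ·5.9) = 130/3.9 = 33.33.
Rearranging, λ(360 − 33.33×5.9) = 33.33, so λ = 33.33/163.3 = 0.2041 per min.

0.204 per min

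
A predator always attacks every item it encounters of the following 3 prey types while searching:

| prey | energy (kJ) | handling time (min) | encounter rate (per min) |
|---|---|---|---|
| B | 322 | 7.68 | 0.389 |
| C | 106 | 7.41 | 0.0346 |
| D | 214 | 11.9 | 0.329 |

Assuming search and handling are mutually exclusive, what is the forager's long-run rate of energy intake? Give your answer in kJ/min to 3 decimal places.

R = Σλ_iE_i / (1 + Σλ_ih_i)
Numerator: 0.389×322 + 0.0346×106 + 0.329×214 = 199.3
Denominator: 1 + 0.389×7.68 + 0.0346×7.41 + 0.329×11.9 = 8.159
R = 199.3/8.159 = 24.43 kJ/min

24.431 kJ/min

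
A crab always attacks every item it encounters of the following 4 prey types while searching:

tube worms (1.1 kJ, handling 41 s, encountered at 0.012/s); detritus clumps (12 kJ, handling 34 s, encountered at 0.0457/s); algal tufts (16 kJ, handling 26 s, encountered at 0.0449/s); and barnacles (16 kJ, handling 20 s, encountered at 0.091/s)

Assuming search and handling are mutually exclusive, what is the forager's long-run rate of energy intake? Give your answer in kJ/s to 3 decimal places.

R = (0.012×1.1 + 0.0457×12 + 0.0449×16 + 0.091×16) / (1 + 0.012×41 + 0.0457×34 + 0.0449×26 + 0.091×20) = 2.736/6.033 = 0.4535 kJ/s.

0.453 kJ/s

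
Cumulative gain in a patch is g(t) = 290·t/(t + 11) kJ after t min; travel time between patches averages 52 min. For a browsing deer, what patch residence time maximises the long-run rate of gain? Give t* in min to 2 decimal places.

By the marginal value theorem, leave when the instantaneous gain rate g'(t) equals the habitat-wide average g(t)/(T + t).
g'(t) = 290·11/(t + 11)². Setting 290·11/(t+11)² = 290t/[(t+11)(52+t)] gives 11(52+t) = t(t+11), so t² = 11×52 = 572.
t* = √572 = 23.92 min.

23.92 min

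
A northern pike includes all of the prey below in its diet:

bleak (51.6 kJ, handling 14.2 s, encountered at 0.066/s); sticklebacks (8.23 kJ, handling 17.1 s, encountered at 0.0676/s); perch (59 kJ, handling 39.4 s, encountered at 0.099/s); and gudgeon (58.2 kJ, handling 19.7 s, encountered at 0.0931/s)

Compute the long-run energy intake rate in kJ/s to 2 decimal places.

1.72 kJ/s

R = Σλ_iE_i / (1 + Σλ_ih_i)
Numerator: 0.066×51.6 + 0.0676×8.23 + 0.099×59 + 0.0931×58.2 = 15.22
Denominator: 1 + 0.066×14.2 + 0.0676×17.1 + 0.099×39.4 + 0.0931×19.7 = 8.828
R = 15.22/8.828 = 1.724 kJ/s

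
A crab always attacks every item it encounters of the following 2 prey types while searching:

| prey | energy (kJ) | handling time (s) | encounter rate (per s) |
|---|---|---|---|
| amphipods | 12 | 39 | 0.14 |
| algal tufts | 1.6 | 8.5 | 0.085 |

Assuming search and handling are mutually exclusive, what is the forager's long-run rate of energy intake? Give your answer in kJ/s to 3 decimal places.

R = (0.14×12 + 0.085×1.6) / (1 + 0.14×39 + 0.085×8.5) = 1.816/7.183 = 0.2528 kJ/s.

0.253 kJ/s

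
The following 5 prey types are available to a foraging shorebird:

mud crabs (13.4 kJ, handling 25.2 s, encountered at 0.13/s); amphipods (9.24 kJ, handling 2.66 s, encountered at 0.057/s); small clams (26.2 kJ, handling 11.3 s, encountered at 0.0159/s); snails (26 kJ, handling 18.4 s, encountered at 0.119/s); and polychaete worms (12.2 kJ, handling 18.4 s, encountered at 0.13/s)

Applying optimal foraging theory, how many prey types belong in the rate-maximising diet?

3

E/h in descending order: amphipods 3.47, small clams 2.32, snails 1.41, polychaete worms 0.663, mud crabs 0.532 kJ/s. The optimal diet is the largest prefix of this list for which every included type satisfies E_i/h_i > R on the types above it.
Rate on top 1: 0.4573. small clams: 2.32 > 0.4573 → include.
Rate on top 2: 0.7085. snails: 1.41 > 0.7085 → include.
Rate on top 3: 1.147. polychaete worms: 0.663 < 1.147 → exclude; stop.
Optimal diet: amphipods, small clams, snails — 3 of 5 types.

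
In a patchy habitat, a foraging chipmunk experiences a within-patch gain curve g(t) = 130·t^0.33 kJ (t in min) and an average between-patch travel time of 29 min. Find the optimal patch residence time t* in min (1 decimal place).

Maximise g(t)/(T+t): set derivative to zero → g'(t)(T+t) = g(t).
g'(t) = 0.33·130·t^-0.67. Setting 0.33·130·t^-0.67 = 130·t^0.33/(29+t) gives 0.33(29+t) = t, so 0.67·t = 0.33×29.
t* = 0.33×29/0.67 = 14.28 min.

14.3 min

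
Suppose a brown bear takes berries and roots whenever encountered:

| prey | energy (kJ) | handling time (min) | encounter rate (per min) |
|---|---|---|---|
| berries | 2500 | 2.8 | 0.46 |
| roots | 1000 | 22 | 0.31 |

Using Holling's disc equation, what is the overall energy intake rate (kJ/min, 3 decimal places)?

R = (0.46×2500 + 0.31×1000) / (1 + 0.46×2.8 + 0.31×22) = 1460/9.108 = 160.3 kJ/min.

160.299 kJ/min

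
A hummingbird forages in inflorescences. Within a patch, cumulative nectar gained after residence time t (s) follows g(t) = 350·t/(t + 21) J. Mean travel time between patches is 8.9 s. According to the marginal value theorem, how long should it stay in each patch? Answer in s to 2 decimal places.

By the marginal value theorem, leave when the instantaneous gain rate g'(t) equals the habitat-wide average g(t)/(T + t).
g'(t) = 350·21/(t + 21)². Setting 350·21/(t+21)² = 350t/[(t+21)(8.9+t)] gives 21(8.9+t) = t(t+21), so t² = 21×8.9 = 186.9.
t* = √186.9 = 13.67 s.

13.67 s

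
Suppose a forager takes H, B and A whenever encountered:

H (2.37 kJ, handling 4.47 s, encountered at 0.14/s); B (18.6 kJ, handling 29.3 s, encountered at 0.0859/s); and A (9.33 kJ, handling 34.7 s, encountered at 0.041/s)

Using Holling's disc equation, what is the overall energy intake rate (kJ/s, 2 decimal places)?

0.42 kJ/s

R = (0.14×2.37 + 0.0859×18.6 + 0.041×9.33) / (1 + 0.14×4.47 + 0.0859×29.3 + 0.041×34.7) = 2.312/5.565 = 0.4154 kJ/s.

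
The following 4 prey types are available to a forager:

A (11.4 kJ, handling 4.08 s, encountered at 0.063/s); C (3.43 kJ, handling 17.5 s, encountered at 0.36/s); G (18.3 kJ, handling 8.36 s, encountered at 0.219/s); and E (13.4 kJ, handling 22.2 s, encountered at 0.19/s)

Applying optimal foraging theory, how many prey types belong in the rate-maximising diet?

Rank by E/h (kJ/s): A 2.79, G 2.19, E 0.604, C 0.196. Include each in turn until the next type's E/h falls below the running intake rate.
Rate on top 1: 0.5713. G: 2.19 > 0.5713 → include.
Rate on top 2: 1.53. E: 0.604 < 1.53 → exclude; stop.
Optimal diet: A, G — 2 of 4 types.

2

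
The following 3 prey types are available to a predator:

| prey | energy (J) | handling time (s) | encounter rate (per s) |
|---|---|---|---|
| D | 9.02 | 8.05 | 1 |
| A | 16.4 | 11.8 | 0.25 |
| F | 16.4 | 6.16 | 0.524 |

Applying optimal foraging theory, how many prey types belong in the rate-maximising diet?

E/h in descending order: F 2.66, A 1.39, D 1.12 J/s. The optimal diet is the largest prefix of this list for which every included type satisfies E_i/h_i > R on the types above it.
Rate on top 1: 2.033. A: 1.39 < 2.033 → exclude; stop.
Optimal diet: F — 1 of 3 types.

1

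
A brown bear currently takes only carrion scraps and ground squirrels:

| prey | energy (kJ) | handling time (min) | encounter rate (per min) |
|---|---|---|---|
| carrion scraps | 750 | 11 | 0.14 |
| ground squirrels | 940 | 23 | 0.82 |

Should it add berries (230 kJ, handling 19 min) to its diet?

Current rate: (0.14×750 + 0.82×940)/(1 + 0.14×11 + 0.82×23) = 40.93 kJ/min.
Profitability of berries: 230/19 = 12.11 kJ/min.
Since 12.11 < R, time spent handling berries is better spent searching.

No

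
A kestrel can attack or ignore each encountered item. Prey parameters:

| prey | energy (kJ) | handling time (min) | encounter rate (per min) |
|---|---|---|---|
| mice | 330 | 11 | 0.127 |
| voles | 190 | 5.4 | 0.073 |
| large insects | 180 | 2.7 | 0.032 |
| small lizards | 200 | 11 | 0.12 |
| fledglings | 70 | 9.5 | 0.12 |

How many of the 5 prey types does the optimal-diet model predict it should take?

Profitabilities (E/h, kJ/min): large insects 66.7, voles 35.2, mice 30, small lizards 18.2, fledglings 7.37. Add prey in this order while the next type's profitability exceeds the intake rate on those already taken.
Rate on top 1: 5.302. voles: 35.2 > 5.302 → include.
Rate on top 2: 13.26. mice: 30 > 13.26 → include.
Rate on top 3: 21.39. small lizards: 18.2 < 21.39 → exclude; stop.
Optimal diet: large insects, voles, mice — 3 of 5 types.

3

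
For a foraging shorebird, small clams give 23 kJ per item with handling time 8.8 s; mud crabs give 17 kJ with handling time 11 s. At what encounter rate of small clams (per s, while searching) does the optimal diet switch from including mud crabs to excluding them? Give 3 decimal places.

0.164 per s

Drop mud crabs once their profitability E₂/h₂ falls below the rate achievable on small clams alone: E₂/h₂ = λE₁/(1 + λh₁).
Solve for λ: λE₁h₂ = E₂(1 + λh₁) → λ(E₁h₂ − E₂h₁) = E₂ → λ = E₂/(E₁h₂ − E₂h₁).
λ = 17/(23×11 − 17×8.8) = 17/103.4 = 0.1644 per s.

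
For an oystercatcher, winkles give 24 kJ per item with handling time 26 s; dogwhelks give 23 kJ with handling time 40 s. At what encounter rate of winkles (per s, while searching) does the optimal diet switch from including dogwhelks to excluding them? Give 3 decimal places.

Drop dogwhelks once their profitability E₂/h₂ falls below the rate achievable on winkles alone: E₂/h₂ = λE₁/(1 + λh₁).
Solve for λ: λE₁h₂ = E₂(1 + λh₁) → λ(E₁h₂ − E₂h₁) = E₂ → λ = E₂/(E₁h₂ − E₂h₁).
λ = 23/(24×40 − 23×26) = 23/362 = 0.06354 per s.

0.064 per s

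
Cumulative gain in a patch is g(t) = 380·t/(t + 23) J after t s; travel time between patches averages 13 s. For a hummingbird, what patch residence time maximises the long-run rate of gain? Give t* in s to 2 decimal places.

By the marginal value theorem, leave when the instantaneous gain rate g'(t) equals the habitat-wide average g(t)/(T + t).
g'(t) = 380·23/(t + 23)². Setting 380·23/(t+23)² = 380t/[(t+23)(13+t)] gives 23(13+t) = t(t+23), so t² = 23×13 = 299.
t* = √299 = 17.29 s.

17.29 s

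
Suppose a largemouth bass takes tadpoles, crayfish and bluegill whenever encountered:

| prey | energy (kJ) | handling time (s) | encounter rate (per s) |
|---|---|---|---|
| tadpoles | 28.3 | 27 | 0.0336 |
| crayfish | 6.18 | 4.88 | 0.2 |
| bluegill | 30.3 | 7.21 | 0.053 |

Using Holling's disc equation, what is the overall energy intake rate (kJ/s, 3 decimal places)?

1.162 kJ/s

R = Σλ_iE_i / (1 + Σλ_ih_i)
Numerator: 0.0336×28.3 + 0.2×6.18 + 0.053×30.3 = 3.793
Denominator: 1 + 0.0336×27 + 0.2×4.88 + 0.053×7.21 = 3.265
R = 3.793/3.265 = 1.162 kJ/s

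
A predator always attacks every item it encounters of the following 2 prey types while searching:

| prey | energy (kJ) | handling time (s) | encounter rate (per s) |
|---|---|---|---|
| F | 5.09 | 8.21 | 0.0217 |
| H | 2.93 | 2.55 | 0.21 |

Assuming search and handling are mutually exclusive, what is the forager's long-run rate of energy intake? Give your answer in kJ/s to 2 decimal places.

0.42 kJ/s

Energy encountered per unit search time: 0.0217×5.09 + 0.21×2.93 = 0.7258 kJ/s.
Handling time per unit search time: 0.0217×8.21 + 0.21×2.55 = 0.7137.
Rate = 0.7258/(1 + 0.7137) = 0.4235 kJ/s.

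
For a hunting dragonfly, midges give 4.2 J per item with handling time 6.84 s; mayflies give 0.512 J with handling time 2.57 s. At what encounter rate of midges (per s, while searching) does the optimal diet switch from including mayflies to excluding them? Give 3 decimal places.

0.070 per s

Drop mayflies once their profitability E₂/h₂ falls below the rate achievable on midges alone: E₂/h₂ = λE₁/(1 + λh₁).
Solve for λ: λE₁h₂ = E₂(1 + λh₁) → λ(E₁h₂ − E₂h₁) = E₂ → λ = E₂/(E₁h₂ − E₂h₁).
λ = 0.512/(4.2×2.57 − 0.512×6.84) = 0.512/7.292 = 0.07021 per s.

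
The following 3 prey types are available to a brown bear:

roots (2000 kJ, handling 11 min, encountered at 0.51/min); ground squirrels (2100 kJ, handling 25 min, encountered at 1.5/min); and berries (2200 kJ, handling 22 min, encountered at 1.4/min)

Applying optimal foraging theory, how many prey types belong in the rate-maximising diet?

1

Profitabilities (E/h, kJ/min): roots 182, berries 100, ground squirrels 84. Add prey in this order while the next type's profitability exceeds the intake rate on those already taken.
Rate on top 1: 154.3. berries: 100 < 154.3 → exclude; stop.
Optimal diet: roots — 1 of 3 types.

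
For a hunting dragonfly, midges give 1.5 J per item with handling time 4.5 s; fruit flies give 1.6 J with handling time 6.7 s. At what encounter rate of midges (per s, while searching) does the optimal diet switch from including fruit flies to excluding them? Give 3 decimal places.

0.561 per s

The zero-one rule: include fruit flies iff E₂/h₂ > λE₁/(1+λh₁). Equality gives the switch point.
λE₁h₂ = E₂ + λE₂h₁ ⇒ λ = E₂/(E₁h₂ − E₂h₁) = 1.6/(10.05 − 7.2) = 0.5614 per s.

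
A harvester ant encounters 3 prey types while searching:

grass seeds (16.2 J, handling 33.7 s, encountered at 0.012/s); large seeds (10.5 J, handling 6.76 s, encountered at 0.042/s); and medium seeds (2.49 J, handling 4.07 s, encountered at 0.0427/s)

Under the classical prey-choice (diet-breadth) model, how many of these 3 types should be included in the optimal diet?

3

E/h in descending order: large seeds 1.55, medium seeds 0.612, grass seeds 0.481 J/s. The optimal diet is the largest prefix of this list for which every included type satisfies E_i/h_i > R on the types above it.
Rate on top 1: 0.3435. medium seeds: 0.612 > 0.3435 → include.
Rate on top 2: 0.3755. grass seeds: 0.481 > 0.3755 → include.
Optimal diet: large seeds, medium seeds, grass seeds — 3 of 3 types.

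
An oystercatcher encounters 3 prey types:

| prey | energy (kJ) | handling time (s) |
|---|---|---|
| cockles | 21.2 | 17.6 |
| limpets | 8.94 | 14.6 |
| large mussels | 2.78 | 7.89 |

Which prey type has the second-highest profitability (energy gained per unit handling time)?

In descending order of E/h:
cockles: 21.2/17.6 = 1.2 kJ/s
limpets: 8.94/14.6 = 0.612 kJ/s
large mussels: 2.78/7.89 = 0.352 kJ/s

limpets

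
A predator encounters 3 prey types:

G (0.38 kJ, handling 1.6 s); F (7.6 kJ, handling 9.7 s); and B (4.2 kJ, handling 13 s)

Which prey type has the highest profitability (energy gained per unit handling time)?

In descending order of E/h:
F: 7.6/9.7 = 0.784 kJ/s
B: 4.2/13 = 0.323 kJ/s
G: 0.38/1.6 = 0.237 kJ/s

F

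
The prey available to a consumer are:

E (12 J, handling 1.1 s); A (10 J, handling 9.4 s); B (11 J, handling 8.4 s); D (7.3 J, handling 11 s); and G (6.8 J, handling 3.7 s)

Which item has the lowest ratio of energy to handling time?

In descending order of E/h:
E: 12/1.1 = 10.9 J/s
G: 6.8/3.7 = 1.84 J/s
B: 11/8.4 = 1.31 J/s
A: 10/9.4 = 1.06 J/s
D: 7.3/11 = 0.664 J/s

D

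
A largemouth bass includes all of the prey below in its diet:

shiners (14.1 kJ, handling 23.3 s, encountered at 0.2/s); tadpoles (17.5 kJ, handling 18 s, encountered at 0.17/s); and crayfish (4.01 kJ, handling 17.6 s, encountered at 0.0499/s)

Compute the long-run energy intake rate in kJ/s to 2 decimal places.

R = (0.2×14.1 + 0.17×17.5 + 0.0499×4.01) / (1 + 0.2×23.3 + 0.17×18 + 0.0499×17.6) = 5.995/9.598 = 0.6246 kJ/s.

0.62 kJ/s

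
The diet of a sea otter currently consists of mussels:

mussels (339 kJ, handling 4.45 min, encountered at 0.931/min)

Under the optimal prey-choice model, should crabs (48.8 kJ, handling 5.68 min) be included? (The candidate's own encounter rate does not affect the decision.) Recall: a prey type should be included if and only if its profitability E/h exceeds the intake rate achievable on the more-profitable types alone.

No

Intake rate on the current diet: R = (0.931×339) / (1 + 0.931×4.45) = 315.6/5.143 = 61.37 kJ/min.
Profitability of crabs: 48.8/5.68 = 8.592 kJ/min.
8.592 < 61.37, so adding crabs would lower the average — exclude it.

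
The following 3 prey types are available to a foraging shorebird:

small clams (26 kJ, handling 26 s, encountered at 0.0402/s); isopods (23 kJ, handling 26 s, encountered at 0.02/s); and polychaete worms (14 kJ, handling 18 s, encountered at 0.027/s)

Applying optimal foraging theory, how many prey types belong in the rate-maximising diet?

3

Rank by E/h (kJ/s): small clams 1, isopods 0.885, polychaete worms 0.778. Include each in turn until the next type's E/h falls below the running intake rate.
Rate on top 1: 0.5111. isopods: 0.885 > 0.5111 → include.
Rate on top 2: 0.5868. polychaete worms: 0.778 > 0.5868 → include.
Optimal diet: small clams, isopods, polychaete worms — 3 of 3 types.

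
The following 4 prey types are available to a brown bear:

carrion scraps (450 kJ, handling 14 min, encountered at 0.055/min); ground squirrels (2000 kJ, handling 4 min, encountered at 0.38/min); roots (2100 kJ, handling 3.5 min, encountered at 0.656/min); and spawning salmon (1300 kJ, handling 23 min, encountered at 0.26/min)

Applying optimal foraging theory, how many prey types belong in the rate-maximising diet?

Profitabilities (E/h, kJ/min): roots 600, ground squirrels 500, spawning salmon 56.5, carrion scraps 32.1. Add prey in this order while the next type's profitability exceeds the intake rate on those already taken.
Rate on top 1: 418. ground squirrels: 500 > 418 → include.
Rate on top 2: 443.9. spawning salmon: 56.5 < 443.9 → exclude; stop.
Optimal diet: roots, ground squirrels — 2 of 4 types.

2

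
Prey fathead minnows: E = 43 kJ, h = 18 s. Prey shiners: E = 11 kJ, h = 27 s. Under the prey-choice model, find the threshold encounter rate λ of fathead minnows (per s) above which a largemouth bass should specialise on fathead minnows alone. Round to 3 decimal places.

Drop shiners once their profitability E₂/h₂ falls below the rate achievable on fathead minnows alone: E₂/h₂ = λE₁/(1 + λh₁).
Solve for λ: λE₁h₂ = E₂(1 + λh₁) → λ(E₁h₂ − E₂h₁) = E₂ → λ = E₂/(E₁h₂ − E₂h₁).
λ = 11/(43×27 − 11×18) = 11/963 = 0.01142 per s.

0.011 per s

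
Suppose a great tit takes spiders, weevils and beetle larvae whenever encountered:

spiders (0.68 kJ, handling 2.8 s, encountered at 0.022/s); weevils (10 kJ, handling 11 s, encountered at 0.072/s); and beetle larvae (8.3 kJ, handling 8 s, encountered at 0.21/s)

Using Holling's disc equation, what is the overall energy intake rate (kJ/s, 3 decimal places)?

0.701 kJ/s

R = Σλ_iE_i / (1 + Σλ_ih_i)
Numerator: 0.022×0.68 + 0.072×10 + 0.21×8.3 = 2.478
Denominator: 1 + 0.022×2.8 + 0.072×11 + 0.21×8 = 3.534
R = 2.478/3.534 = 0.7013 kJ/s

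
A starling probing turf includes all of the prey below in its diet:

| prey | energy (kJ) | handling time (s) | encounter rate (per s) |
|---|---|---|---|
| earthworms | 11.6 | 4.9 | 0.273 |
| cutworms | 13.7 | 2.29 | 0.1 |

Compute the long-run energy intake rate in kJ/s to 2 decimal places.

1.77 kJ/s

R = Σλ_iE_i / (1 + Σλ_ih_i)
Numerator: 0.273×11.6 + 0.1×13.7 = 4.537
Denominator: 1 + 0.273×4.9 + 0.1×2.29 = 2.567
R = 4.537/2.567 = 1.768 kJ/s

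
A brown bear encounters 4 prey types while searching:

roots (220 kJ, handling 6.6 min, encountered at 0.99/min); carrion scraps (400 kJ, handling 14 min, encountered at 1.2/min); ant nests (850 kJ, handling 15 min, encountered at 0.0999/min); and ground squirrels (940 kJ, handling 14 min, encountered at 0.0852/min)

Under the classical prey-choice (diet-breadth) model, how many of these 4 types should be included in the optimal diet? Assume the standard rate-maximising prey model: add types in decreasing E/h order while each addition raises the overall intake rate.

2

E/h in descending order: ground squirrels 67.1, ant nests 56.7, roots 33.3, carrion scraps 28.6 kJ/min. The optimal diet is the largest prefix of this list for which every included type satisfies E_i/h_i > R on the types above it.
Rate on top 1: 36.52. ant nests: 56.7 > 36.52 → include.
Rate on top 2: 44.7. roots: 33.3 < 44.7 → exclude; stop.
Optimal diet: ground squirrels, ant nests — 2 of 4 types.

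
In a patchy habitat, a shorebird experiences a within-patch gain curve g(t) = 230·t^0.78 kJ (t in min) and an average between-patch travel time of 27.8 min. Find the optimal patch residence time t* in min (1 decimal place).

98.6 min

By the marginal value theorem, leave when the instantaneous gain rate g'(t) equals the habitat-wide average g(t)/(T + t).
g'(t) = 0.78·230·t^-0.22. Setting 0.78·230·t^-0.22 = 230·t^0.78/(27.8+t) gives 0.78(27.8+t) = t, so 0.22·t = 0.78×27.8.
t* = 0.78×27.8/0.22 = 98.56 min.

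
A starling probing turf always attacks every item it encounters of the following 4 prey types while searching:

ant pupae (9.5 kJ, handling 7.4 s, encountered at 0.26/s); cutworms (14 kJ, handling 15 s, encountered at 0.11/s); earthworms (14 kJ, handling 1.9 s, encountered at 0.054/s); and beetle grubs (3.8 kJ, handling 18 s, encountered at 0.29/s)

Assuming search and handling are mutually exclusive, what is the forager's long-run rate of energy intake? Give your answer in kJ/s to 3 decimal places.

0.593 kJ/s

R = Σλ_iE_i / (1 + Σλ_ih_i)
Numerator: 0.26×9.5 + 0.11×14 + 0.054×14 + 0.29×3.8 = 5.868
Denominator: 1 + 0.26×7.4 + 0.11×15 + 0.054×1.9 + 0.29×18 = 9.897
R = 5.868/9.897 = 0.5929 kJ/s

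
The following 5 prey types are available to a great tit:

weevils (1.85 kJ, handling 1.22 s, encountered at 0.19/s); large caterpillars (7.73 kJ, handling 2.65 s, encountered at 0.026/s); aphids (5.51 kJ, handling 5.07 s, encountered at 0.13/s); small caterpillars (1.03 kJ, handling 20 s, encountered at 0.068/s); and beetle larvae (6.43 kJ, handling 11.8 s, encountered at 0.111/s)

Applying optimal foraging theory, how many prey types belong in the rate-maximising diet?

Rank by E/h (kJ/s): large caterpillars 2.92, weevils 1.52, aphids 1.09, beetle larvae 0.545, small caterpillars 0.0515. Include each in turn until the next type's E/h falls below the running intake rate.
Rate on top 1: 0.188. weevils: 1.52 > 0.188 → include.
Rate on top 2: 0.4248. aphids: 1.09 > 0.4248 → include.
Rate on top 3: 0.6474. beetle larvae: 0.545 < 0.6474 → exclude; stop.
Optimal diet: large caterpillars, weevils, aphids — 3 of 5 types.

3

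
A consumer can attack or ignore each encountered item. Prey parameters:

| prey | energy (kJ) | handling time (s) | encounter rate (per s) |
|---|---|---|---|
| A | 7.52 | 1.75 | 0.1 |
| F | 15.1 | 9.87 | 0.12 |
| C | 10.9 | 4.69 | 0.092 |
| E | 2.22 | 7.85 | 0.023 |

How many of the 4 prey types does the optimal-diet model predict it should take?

Rank by E/h (kJ/s): A 4.3, C 2.32, F 1.53, E 0.283. Include each in turn until the next type's E/h falls below the running intake rate.
Rate on top 1: 0.64. C: 2.32 > 0.64 → include.
Rate on top 2: 1.092. F: 1.53 > 1.092 → include.
Rate on top 3: 1.278. E: 0.283 < 1.278 → exclude; stop.
Optimal diet: A, C, F — 3 of 4 types.

3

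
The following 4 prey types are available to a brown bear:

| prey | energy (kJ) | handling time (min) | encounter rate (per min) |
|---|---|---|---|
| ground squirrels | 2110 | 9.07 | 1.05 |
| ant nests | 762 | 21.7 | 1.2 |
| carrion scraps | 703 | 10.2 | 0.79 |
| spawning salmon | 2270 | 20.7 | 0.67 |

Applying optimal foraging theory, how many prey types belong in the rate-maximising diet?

1

Rank by E/h (kJ/min): ground squirrels 233, spawning salmon 110, carrion scraps 68.9, ant nests 35.1. Include each in turn until the next type's E/h falls below the running intake rate.
Rate on top 1: 210.5. spawning salmon: 110 < 210.5 → exclude; stop.
Optimal diet: ground squirrels — 1 of 4 types.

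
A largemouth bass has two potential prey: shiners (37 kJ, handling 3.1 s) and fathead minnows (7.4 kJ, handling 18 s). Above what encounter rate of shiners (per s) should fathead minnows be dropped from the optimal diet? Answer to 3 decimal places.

0.012 per s

The zero-one rule: include fathead minnows iff E₂/h₂ > λE₁/(1+λh₁). Equality gives the switch point.
λE₁h₂ = E₂ + λE₂h₁ ⇒ λ = E₂/(E₁h₂ − E₂h₁) = 7.4/(666 − 22.94) = 0.01151 per s.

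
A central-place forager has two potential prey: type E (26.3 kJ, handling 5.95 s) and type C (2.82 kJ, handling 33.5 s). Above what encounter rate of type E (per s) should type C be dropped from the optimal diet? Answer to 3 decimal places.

At the threshold, the rate on type E alone equals the profitability of type C: λ·26.3/(1 + λ·5.95) = 2.82/33.5 = 0.08418.
Rearranging, λ(26.3 − 0.08418×5.95) = 0.08418, so λ = 0.08418/25.8 = 0.003263 per s.

0.003 per s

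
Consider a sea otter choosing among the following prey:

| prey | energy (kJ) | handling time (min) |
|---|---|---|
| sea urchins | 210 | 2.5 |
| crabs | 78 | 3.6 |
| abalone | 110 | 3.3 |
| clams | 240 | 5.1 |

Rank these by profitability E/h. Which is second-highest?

clams

In descending order of E/h:
sea urchins: 210/2.5 = 84 kJ/min
clams: 240/5.1 = 47.1 kJ/min
abalone: 110/3.3 = 33.3 kJ/min
crabs: 78/3.6 = 21.7 kJ/min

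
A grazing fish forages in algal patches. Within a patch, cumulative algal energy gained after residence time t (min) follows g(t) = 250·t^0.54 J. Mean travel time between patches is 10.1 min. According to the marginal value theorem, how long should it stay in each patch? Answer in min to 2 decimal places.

Maximise g(t)/(T+t): set derivative to zero → g'(t)(T+t) = g(t).
g'(t) = 0.54·250·t^-0.46. Setting 0.54·250·t^-0.46 = 250·t^0.54/(10.1+t) gives 0.54(10.1+t) = t, so 0.46·t = 0.54×10.1.
t* = 0.54×10.1/0.46 = 11.86 min.

11.86 min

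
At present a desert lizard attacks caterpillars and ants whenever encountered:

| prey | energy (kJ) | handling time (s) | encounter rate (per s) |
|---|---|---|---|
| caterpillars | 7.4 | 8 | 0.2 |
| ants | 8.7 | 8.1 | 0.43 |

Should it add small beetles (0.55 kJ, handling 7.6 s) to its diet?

Intake rate on the current diet: R = (0.2×7.4 + 0.43×8.7) / (1 + 0.2×8 + 0.43×8.1) = 5.221/6.083 = 0.8583 kJ/s.
Profitability of small beetles: 0.55/7.6 = 0.07237 kJ/s.
0.07237 < 0.8583, so adding small beetles would lower the average — exclude it.

No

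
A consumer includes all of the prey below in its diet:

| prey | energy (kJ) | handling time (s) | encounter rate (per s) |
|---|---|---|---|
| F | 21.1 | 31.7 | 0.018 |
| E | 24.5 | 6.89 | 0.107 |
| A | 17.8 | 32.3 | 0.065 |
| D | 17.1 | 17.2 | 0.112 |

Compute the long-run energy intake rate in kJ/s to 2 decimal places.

Energy encountered per unit search time: 0.018×21.1 + 0.107×24.5 + 0.065×17.8 + 0.112×17.1 = 6.074 kJ/s.
Handling time per unit search time: 0.018×31.7 + 0.107×6.89 + 0.065×32.3 + 0.112×17.2 = 5.334.
Rate = 6.074/(1 + 5.334) = 0.9589 kJ/s.

0.96 kJ/s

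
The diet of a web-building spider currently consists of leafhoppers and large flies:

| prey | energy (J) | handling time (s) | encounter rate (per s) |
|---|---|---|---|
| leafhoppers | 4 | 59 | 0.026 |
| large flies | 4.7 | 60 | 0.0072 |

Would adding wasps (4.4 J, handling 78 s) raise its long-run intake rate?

On leafhoppers and large flies alone, R = ΣλE/(1+Σλh) = 0.1378/2.966 = 0.04647 J/s.
Profitability of wasps: 4.4/78 = 0.05641 J/s.
0.05641 > 0.04647, so adding wasps raises the average — include it.

Yes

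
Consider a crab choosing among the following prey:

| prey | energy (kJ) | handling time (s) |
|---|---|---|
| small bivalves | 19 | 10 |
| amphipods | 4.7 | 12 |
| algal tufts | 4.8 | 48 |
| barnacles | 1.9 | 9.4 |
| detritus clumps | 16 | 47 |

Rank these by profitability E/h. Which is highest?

small bivalves

Profitability E/h (kJ/s): small bivalves = 19/10 = 1.9, amphipods = 4.7/12 = 0.392, algal tufts = 4.8/48 = 0.1, barnacles = 1.9/9.4 = 0.202, detritus clumps = 16/47 = 0.34.
Ranked: small bivalves > amphipods > detritus clumps > barnacles > algal tufts.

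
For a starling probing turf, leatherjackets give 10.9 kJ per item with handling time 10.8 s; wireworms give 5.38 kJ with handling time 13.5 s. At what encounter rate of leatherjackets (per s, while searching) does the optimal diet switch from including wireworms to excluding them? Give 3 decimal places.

At the threshold, the rate on leatherjackets alone equals the profitability of wireworms: λ·10.9/(1 + λ·10.8) = 5.38/13.5 = 0.3985.
Rearranging, λ(10.9 − 0.3985×10.8) = 0.3985, so λ = 0.3985/6.596 = 0.06042 per s.

0.060 per s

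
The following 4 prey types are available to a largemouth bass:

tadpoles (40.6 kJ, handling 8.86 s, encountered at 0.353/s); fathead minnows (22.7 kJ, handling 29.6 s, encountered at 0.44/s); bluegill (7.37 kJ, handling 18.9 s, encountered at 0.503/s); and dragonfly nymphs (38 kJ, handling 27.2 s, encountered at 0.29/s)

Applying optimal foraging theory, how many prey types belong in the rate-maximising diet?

Rank by E/h (kJ/s): tadpoles 4.58, dragonfly nymphs 1.4, fathead minnows 0.767, bluegill 0.39. Include each in turn until the next type's E/h falls below the running intake rate.
Rate on top 1: 3.472. dragonfly nymphs: 1.4 < 3.472 → exclude; stop.
Optimal diet: tadpoles — 1 of 4 types.

1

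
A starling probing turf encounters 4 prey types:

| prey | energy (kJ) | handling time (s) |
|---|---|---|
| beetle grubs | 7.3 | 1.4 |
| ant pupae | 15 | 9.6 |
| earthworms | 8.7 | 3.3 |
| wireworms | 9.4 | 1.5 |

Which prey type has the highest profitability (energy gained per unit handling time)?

wireworms

Profitability E/h (kJ/s): beetle grubs = 7.3/1.4 = 5.21, ant pupae = 15/9.6 = 1.56, earthworms = 8.7/3.3 = 2.64, wireworms = 9.4/1.5 = 6.27.
Ranked: wireworms > beetle grubs > earthworms > ant pupae.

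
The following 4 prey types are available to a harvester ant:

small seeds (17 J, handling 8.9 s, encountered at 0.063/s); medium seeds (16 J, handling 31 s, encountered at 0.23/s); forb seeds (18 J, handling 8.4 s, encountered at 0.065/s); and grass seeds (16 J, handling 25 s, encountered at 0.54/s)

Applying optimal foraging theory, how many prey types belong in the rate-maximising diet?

Rank by E/h (J/s): forb seeds 2.14, small seeds 1.91, grass seeds 0.64, medium seeds 0.516. Include each in turn until the next type's E/h falls below the running intake rate.
Rate on top 1: 0.7568. small seeds: 1.91 > 0.7568 → include.
Rate on top 2: 1.064. grass seeds: 0.64 < 1.064 → exclude; stop.
Optimal diet: forb seeds, small seeds — 2 of 4 types.

2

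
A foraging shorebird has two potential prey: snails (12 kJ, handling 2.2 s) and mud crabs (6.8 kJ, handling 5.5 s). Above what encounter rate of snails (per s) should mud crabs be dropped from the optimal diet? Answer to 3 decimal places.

The zero-one rule: include mud crabs iff E₂/h₂ > λE₁/(1+λh₁). Equality gives the switch point.
λE₁h₂ = E₂ + λE₂h₁ ⇒ λ = E₂/(E₁h₂ − E₂h₁) = 6.8/(66 − 14.96) = 0.1332 per s.

0.133 per s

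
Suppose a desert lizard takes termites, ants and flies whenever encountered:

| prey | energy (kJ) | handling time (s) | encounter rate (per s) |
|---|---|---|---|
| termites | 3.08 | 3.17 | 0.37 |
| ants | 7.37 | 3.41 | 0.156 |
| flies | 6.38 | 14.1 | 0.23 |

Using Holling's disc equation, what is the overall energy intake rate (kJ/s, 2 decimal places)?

0.63 kJ/s

Energy encountered per unit search time: 0.37×3.08 + 0.156×7.37 + 0.23×6.38 = 3.757 kJ/s.
Handling time per unit search time: 0.37×3.17 + 0.156×3.41 + 0.23×14.1 = 4.948.
Rate = 3.757/(1 + 4.948) = 0.6316 kJ/s.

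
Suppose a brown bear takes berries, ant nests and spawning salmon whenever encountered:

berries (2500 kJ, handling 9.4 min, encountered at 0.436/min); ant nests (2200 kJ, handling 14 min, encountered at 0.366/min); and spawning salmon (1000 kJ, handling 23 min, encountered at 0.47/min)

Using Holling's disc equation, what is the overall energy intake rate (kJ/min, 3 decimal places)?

R = Σλ_iE_i / (1 + Σλ_ih_i)
Numerator: 0.436×2500 + 0.366×2200 + 0.47×1000 = 2365
Denominator: 1 + 0.436×9.4 + 0.366×14 + 0.47×23 = 21.03
R = 2365/21.03 = 112.5 kJ/min

112.455 kJ/min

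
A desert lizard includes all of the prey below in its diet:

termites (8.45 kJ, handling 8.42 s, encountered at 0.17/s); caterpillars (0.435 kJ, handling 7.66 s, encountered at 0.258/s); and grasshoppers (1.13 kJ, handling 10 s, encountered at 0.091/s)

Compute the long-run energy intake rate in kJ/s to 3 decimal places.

Energy encountered per unit search time: 0.17×8.45 + 0.258×0.435 + 0.091×1.13 = 1.652 kJ/s.
Handling time per unit search time: 0.17×8.42 + 0.258×7.66 + 0.091×10 = 4.318.
Rate = 1.652/(1 + 4.318) = 0.3106 kJ/s.

0.311 kJ/s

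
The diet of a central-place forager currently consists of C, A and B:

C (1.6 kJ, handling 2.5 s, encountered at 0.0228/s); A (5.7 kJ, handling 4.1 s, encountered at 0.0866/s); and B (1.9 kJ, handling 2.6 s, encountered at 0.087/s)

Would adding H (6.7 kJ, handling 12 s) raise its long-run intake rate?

Intake rate on the current diet: R = (0.0228×1.6 + 0.0866×5.7 + 0.087×1.9) / (1 + 0.0228×2.5 + 0.0866×4.1 + 0.087×2.6) = 0.6954/1.638 = 0.4245 kJ/s.
H: E/h = 6.7/12 = 0.5583 kJ/s.
0.5583 > 0.4245, so adding H raises the average — include it.

Yes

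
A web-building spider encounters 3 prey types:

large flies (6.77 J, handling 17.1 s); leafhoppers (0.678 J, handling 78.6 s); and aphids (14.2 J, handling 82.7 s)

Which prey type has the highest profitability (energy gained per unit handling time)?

large flies

Profitability E/h (J/s): large flies = 6.77/17.1 = 0.396, leafhoppers = 0.678/78.6 = 0.00863, aphids = 14.2/82.7 = 0.172.
Ranked: large flies > aphids > leafhoppers.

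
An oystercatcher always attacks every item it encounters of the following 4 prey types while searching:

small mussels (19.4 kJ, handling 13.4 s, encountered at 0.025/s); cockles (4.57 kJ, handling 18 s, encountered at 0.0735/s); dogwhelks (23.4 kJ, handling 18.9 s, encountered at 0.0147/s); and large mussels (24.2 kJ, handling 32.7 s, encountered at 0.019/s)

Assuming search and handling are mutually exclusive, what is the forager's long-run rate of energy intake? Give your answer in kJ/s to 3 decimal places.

0.457 kJ/s

R = (0.025×19.4 + 0.0735×4.57 + 0.0147×23.4 + 0.019×24.2) / (1 + 0.025×13.4 + 0.0735×18 + 0.0147×18.9 + 0.019×32.7) = 1.625/3.557 = 0.4567 kJ/s.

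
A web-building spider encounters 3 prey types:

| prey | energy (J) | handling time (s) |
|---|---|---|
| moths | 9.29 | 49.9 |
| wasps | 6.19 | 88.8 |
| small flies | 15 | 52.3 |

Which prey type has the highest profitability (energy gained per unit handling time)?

In descending order of E/h:
small flies: 15/52.3 = 0.287 J/s
moths: 9.29/49.9 = 0.186 J/s
wasps: 6.19/88.8 = 0.0697 J/s

small flies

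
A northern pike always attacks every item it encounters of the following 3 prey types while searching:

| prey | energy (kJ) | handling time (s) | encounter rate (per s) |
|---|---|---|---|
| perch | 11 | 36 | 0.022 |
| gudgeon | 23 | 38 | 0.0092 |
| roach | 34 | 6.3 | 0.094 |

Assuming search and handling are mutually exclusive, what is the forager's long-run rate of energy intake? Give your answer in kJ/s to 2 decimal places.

1.33 kJ/s

Energy encountered per unit search time: 0.022×11 + 0.0092×23 + 0.094×34 = 3.65 kJ/s.
Handling time per unit search time: 0.022×36 + 0.0092×38 + 0.094×6.3 = 1.734.
Rate = 3.65/(1 + 1.734) = 1.335 kJ/s.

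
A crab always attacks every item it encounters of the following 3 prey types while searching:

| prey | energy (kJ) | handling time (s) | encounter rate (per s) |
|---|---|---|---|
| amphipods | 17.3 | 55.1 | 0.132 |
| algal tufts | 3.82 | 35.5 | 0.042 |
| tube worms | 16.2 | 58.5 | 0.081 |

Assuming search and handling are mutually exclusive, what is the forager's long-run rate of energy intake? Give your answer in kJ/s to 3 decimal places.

0.259 kJ/s

Energy encountered per unit search time: 0.132×17.3 + 0.042×3.82 + 0.081×16.2 = 3.756 kJ/s.
Handling time per unit search time: 0.132×55.1 + 0.042×35.5 + 0.081×58.5 = 13.5.
Rate = 3.756/(1 + 13.5) = 0.259 kJ/s.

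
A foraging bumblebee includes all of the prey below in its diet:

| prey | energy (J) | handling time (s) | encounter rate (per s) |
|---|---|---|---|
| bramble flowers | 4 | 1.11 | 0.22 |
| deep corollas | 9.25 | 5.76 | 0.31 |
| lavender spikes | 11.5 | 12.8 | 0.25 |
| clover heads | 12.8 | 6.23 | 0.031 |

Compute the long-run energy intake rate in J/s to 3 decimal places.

1.093 J/s

R = Σλ_iE_i / (1 + Σλ_ih_i)
Numerator: 0.22×4 + 0.31×9.25 + 0.25×11.5 + 0.031×12.8 = 7.019
Denominator: 1 + 0.22×1.11 + 0.31×5.76 + 0.25×12.8 + 0.031×6.23 = 6.423
R = 7.019/6.423 = 1.093 J/s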